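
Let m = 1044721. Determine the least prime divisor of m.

1044721 is odd.
Digit sum 19, not divisible by 3.
Ends in 1: not divisible by 5.
7: 1044721 = 7·149245 + 6
11: 1044721 = 11·94974 + 7
13: 1044721 = 13·80363 + 2
17: 1044721 = 17·61454 + 3
19: 1044721 = 19·54985 + 6
23: 1044721 = 23·45422 + 15
29: 1044721 = 29·36024 + 25
31: 1044721 = 31·33700 + 21
37: 1044721 = 37·28235 + 26
41: 1044721 = 41·25481

41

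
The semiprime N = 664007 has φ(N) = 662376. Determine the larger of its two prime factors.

φ(n) = (p−1)(q−1) = n − (p+q) + 1, so p + q = 664007 − 662376 + 1 = 1632.
p and q are the roots of t² − 1632t + 664007 = 0.
Discriminant: 1632² − 4·664007 = 2663424 − 2656028 = 7396; √7396 = 86.
q = (1632 − 86)/2 = 773, p = (1632 + 86)/2 = 859.
Check: 773 · 859 = 664007.

859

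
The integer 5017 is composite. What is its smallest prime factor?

5017 is odd.
Digit sum 13, not divisible by 3.
Ends in 7: not divisible by 5.
7: 5017 = 7·716 + 5
11: 5017 = 11·456 + 1
13: 5017 = 13·385 + 12
17: 5017 = 17·295 + 2
19: 5017 = 19·264 + 1
23: 5017 = 23·218 + 3
29: 5017 = 29·173

29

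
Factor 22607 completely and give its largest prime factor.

22607 = 13 · 1739
1739 = 37 · 47
47 is prime.
So 22607 = 13 · 37 · 47; the largest prime factor is 47.

47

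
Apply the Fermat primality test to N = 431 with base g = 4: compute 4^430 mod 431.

4^1 ≡ 4 (mod 431)
4^2 ≡ 4^2 = 16 ≡ 16 (mod 431)
4^4 ≡ 16^2 = 256 ≡ 256 (mod 431)
4^8 ≡ 256^2 = 65536 ≡ 24 (mod 431)
4^16 ≡ 24^2 = 576 ≡ 145 (mod 431)
4^32 ≡ 145^2 = 21025 ≡ 337 (mod 431)
4^64 ≡ 337^2 = 113569 ≡ 216 (mod 431)
4^128 ≡ 216^2 = 46656 ≡ 108 (mod 431)
4^256 ≡ 108^2 = 11664 ≡ 27 (mod 431)
430 = 256 + 128 + 32 + 8 + 4 + 2 in binary powers of 2.
So 4^430 ≡ 27 · 108 · 337 · 24 · 256 · 16 ≡ 1 (mod 431).
Since the result is 1, base 4 gives no evidence that 431 is composite.

1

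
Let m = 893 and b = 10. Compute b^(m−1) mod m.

332

10^1 ≡ 10 (mod 893)
10^2 ≡ 10^2 = 100 ≡ 100 (mod 893)
10^4 ≡ 100^2 = 10000 ≡ 177 (mod 893)
10^8 ≡ 177^2 = 31329 ≡ 74 (mod 893)
10^16 ≡ 74^2 = 5476 ≡ 118 (mod 893)
10^32 ≡ 118^2 = 13924 ≡ 529 (mod 893)
10^64 ≡ 529^2 = 279841 ≡ 332 (mod 893)
10^128 ≡ 332^2 = 110224 ≡ 385 (mod 893)
10^256 ≡ 385^2 = 148225 ≡ 880 (mod 893)
10^512 ≡ 880^2 = 774400 ≡ 169 (mod 893)
892 = 512 + 256 + 64 + 32 + 16 + 8 + 4 in binary powers of 2.
So 10^892 ≡ 169 · 880 · 332 · 529 · 118 · 74 · 177 ≡ 332 (mod 893).
Since 332 ≠ 1, base 10 is a Fermat witness: 893 is composite.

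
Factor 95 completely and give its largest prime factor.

95 = 5 · 19
19 is prime.
So 95 = 5 · 19; the largest prime factor is 19.

19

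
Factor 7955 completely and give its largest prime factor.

43

7955 = 5 · 1591
1591 = 37 · 43
43 is prime.
So 7955 = 5 · 37 · 43; the largest prime factor is 43.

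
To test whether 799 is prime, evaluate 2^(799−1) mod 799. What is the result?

676

2^1 ≡ 2 (mod 799)
2^2 ≡ 2^2 = 4 ≡ 4 (mod 799)
2^4 ≡ 4^2 = 16 ≡ 16 (mod 799)
2^8 ≡ 16^2 = 256 ≡ 256 (mod 799)
2^16 ≡ 256^2 = 65536 ≡ 18 (mod 799)
2^32 ≡ 18^2 = 324 ≡ 324 (mod 799)
2^64 ≡ 324^2 = 104976 ≡ 307 (mod 799)
2^128 ≡ 307^2 = 94249 ≡ 766 (mod 799)
2^256 ≡ 766^2 = 586756 ≡ 290 (mod 799)
2^512 ≡ 290^2 = 84100 ≡ 205 (mod 799)
798 = 512 + 256 + 16 + 8 + 4 + 2 in binary powers of 2.
So 2^798 ≡ 205 · 290 · 18 · 256 · 16 · 4 ≡ 676 (mod 799).
Since 676 ≠ 1, base 2 is a Fermat witness: 799 is composite.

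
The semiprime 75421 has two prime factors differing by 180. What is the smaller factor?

Since p = q + 180, we have 75421 = q(q + 180), so q² + 180q − 75421 = 0.
Discriminant: 180² + 4·75421 = 32400 + 301684 = 334084; √334084 = 578.
q = (−180 + 578)/2 = 199, and p = q + 180 = 379.
Check: 199 · 379 = 75421.

199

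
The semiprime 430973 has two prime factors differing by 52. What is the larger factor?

Since p = q + 52, we have 430973 = q(q + 52), so q² + 52q − 430973 = 0.
Discriminant: 52² + 4·430973 = 2704 + 1723892 = 1726596; √1726596 = 1314.
q = (−52 + 1314)/2 = 631, and p = q + 52 = 683.
Check: 631 · 683 = 430973.

683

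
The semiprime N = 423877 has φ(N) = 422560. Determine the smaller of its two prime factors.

φ(n) = (p−1)(q−1) = n − (p+q) + 1, so p + q = 423877 − 422560 + 1 = 1318.
p and q are the roots of t² − 1318t + 423877 = 0.
Discriminant: 1318² − 4·423877 = 1737124 − 1695508 = 41616; √41616 = 204.
q = (1318 − 204)/2 = 557, p = (1318 + 204)/2 = 761.
Check: 557 · 761 = 423877.

557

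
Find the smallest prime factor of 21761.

47

21761 is odd.
Digit sum 17, not divisible by 3.
Ends in 1: not divisible by 5.
7: 21761 = 7·3108 + 5
11: 21761 = 11·1978 + 3
13: 21761 = 13·1673 + 12
17: 21761 = 17·1280 + 1
19: 21761 = 19·1145 + 6
23: 21761 = 23·946 + 3
29: 21761 = 29·750 + 11
31: 21761 = 31·701 + 30
37: 21761 = 37·588 + 5
41: 21761 = 41·530 + 31
43: 21761 = 43·506 + 3
47: 21761 = 47·463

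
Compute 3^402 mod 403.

3^1 ≡ 3 (mod 403)
3^2 ≡ 3^2 = 9 ≡ 9 (mod 403)
3^4 ≡ 9^2 = 81 ≡ 81 (mod 403)
3^8 ≡ 81^2 = 6561 ≡ 113 (mod 403)
3^16 ≡ 113^2 = 12769 ≡ 276 (mod 403)
3^32 ≡ 276^2 = 76176 ≡ 9 (mod 403)
3^64 ≡ 9^2 = 81 ≡ 81 (mod 403)
3^128 ≡ 81^2 = 6561 ≡ 113 (mod 403)
3^256 ≡ 113^2 = 12769 ≡ 276 (mod 403)
402 = 256 + 128 + 16 + 2 in binary powers of 2.
So 3^402 ≡ 276 · 113 · 276 · 9 ≡ 287 (mod 403).
Since 287 ≠ 1, base 3 is a Fermat witness: 403 is composite.

287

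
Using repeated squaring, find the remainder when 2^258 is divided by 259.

2^1 ≡ 2 (mod 259)
2^2 ≡ 2^2 = 4 ≡ 4 (mod 259)
2^4 ≡ 4^2 = 16 ≡ 16 (mod 259)
2^8 ≡ 16^2 = 256 ≡ 256 (mod 259)
2^16 ≡ 256^2 = 65536 ≡ 9 (mod 259)
2^32 ≡ 9^2 = 81 ≡ 81 (mod 259)
2^64 ≡ 81^2 = 6561 ≡ 86 (mod 259)
2^128 ≡ 86^2 = 7396 ≡ 144 (mod 259)
2^256 ≡ 144^2 = 20736 ≡ 16 (mod 259)
258 = 256 + 2 in binary powers of 2.
So 2^258 ≡ 16 · 4 ≡ 64 (mod 259).
Since 64 ≠ 1, base 2 is a Fermat witness: 259 is composite.

64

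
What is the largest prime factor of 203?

203 = 7 · 29
29 is prime.
So 203 = 7 · 29; the largest prime factor is 29.

29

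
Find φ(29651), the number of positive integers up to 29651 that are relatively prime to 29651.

29304

Factor: 29651 = 149 · 199.
φ(29651) = (149−1) · (199−1) = 148 · 198 = 29304.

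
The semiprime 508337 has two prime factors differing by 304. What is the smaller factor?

577

Since p = q + 304, we have 508337 = q(q + 304), so q² + 304q − 508337 = 0.
Discriminant: 304² + 4·508337 = 92416 + 2033348 = 2125764; √2125764 = 1458.
q = (−304 + 1458)/2 = 577, and p = q + 304 = 881.
Check: 577 · 881 = 508337.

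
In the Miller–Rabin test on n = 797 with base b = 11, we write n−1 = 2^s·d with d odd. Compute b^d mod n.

1

797 − 1 = 796 = 2^2 · 199, so d = 199.
11^1 ≡ 11 (mod 797)
11^2 ≡ 11^2 = 121 ≡ 121 (mod 797)
11^4 ≡ 121^2 = 14641 ≡ 295 (mod 797)
11^8 ≡ 295^2 = 87025 ≡ 152 (mod 797)
11^16 ≡ 152^2 = 23104 ≡ 788 (mod 797)
11^32 ≡ 788^2 = 620944 ≡ 81 (mod 797)
11^64 ≡ 81^2 = 6561 ≡ 185 (mod 797)
11^128 ≡ 185^2 = 34225 ≡ 751 (mod 797)
199 = 128 + 64 + 4 + 2 + 1 in binary powers of 2.
So 11^199 ≡ 751 · 185 · 295 · 121 · 11 ≡ 1 (mod 797).
Since 11^d ≡ 1 (mod 797), base 11 does not prove 797 composite.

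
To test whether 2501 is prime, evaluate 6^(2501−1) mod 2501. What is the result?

6^1 ≡ 6 (mod 2501)
6^2 ≡ 6^2 = 36 ≡ 36 (mod 2501)
6^4 ≡ 36^2 = 1296 ≡ 1296 (mod 2501)
6^8 ≡ 1296^2 = 1679616 ≡ 1445 (mod 2501)
6^16 ≡ 1445^2 = 2088025 ≡ 2191 (mod 2501)
6^32 ≡ 2191^2 = 4800481 ≡ 1062 (mod 2501)
6^64 ≡ 1062^2 = 1127844 ≡ 2394 (mod 2501)
6^128 ≡ 2394^2 = 5731236 ≡ 1445 (mod 2501)
6^256 ≡ 1445^2 = 2088025 ≡ 2191 (mod 2501)
6^512 ≡ 2191^2 = 4800481 ≡ 1062 (mod 2501)
6^1024 ≡ 1062^2 = 1127844 ≡ 2394 (mod 2501)
6^2048 ≡ 2394^2 = 5731236 ≡ 1445 (mod 2501)
2500 = 2048 + 256 + 128 + 64 + 4 in binary powers of 2.
So 6^2500 ≡ 1445 · 2191 · 1445 · 2394 · 1296 ≡ 1721 (mod 2501).
Since 1721 ≠ 1, base 6 is a Fermat witness: 2501 is composite.

1721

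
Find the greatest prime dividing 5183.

73

5183 = 71 · 73
73 is prime.
So 5183 = 71 · 73; the largest prime factor is 73.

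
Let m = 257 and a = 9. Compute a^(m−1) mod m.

1

9^1 ≡ 9 (mod 257)
9^2 ≡ 9^2 = 81 ≡ 81 (mod 257)
9^4 ≡ 81^2 = 6561 ≡ 136 (mod 257)
9^8 ≡ 136^2 = 18496 ≡ 249 (mod 257)
9^16 ≡ 249^2 = 62001 ≡ 64 (mod 257)
9^32 ≡ 64^2 = 4096 ≡ 241 (mod 257)
9^64 ≡ 241^2 = 58081 ≡ 256 (mod 257)
9^128 ≡ 256^2 = 65536 ≡ 1 (mod 257)
9^256 ≡ 1^2 = 1 ≡ 1 (mod 257)
256 = 256 in binary powers of 2.
So 9^256 ≡ 1 ≡ 1 (mod 257).
Since the result is 1, base 9 gives no evidence that 257 is composite.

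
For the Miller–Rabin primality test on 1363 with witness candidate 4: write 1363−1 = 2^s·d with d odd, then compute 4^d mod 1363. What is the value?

361

1363 − 1 = 1362 = 2^1 · 681, so d = 681.
4^1 ≡ 4 (mod 1363)
4^2 ≡ 4^2 = 16 ≡ 16 (mod 1363)
4^4 ≡ 16^2 = 256 ≡ 256 (mod 1363)
4^8 ≡ 256^2 = 65536 ≡ 112 (mod 1363)
4^16 ≡ 112^2 = 12544 ≡ 277 (mod 1363)
4^32 ≡ 277^2 = 76729 ≡ 401 (mod 1363)
4^64 ≡ 401^2 = 160801 ≡ 1330 (mod 1363)
4^128 ≡ 1330^2 = 1768900 ≡ 1089 (mod 1363)
4^256 ≡ 1089^2 = 1185921 ≡ 111 (mod 1363)
4^512 ≡ 111^2 = 12321 ≡ 54 (mod 1363)
681 = 512 + 128 + 32 + 8 + 1 in binary powers of 2.
So 4^681 ≡ 54 · 1089 · 401 · 112 · 4 ≡ 361 (mod 1363).
Squaring chain: 361; never reaches −1, so base 4 is a Miller–Rabin witness that 1363 is composite.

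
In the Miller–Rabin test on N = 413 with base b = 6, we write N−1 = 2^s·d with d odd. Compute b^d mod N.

279

413 − 1 = 412 = 2^2 · 103, so d = 103.
6^1 ≡ 6 (mod 413)
6^2 ≡ 6^2 = 36 ≡ 36 (mod 413)
6^4 ≡ 36^2 = 1296 ≡ 57 (mod 413)
6^8 ≡ 57^2 = 3249 ≡ 358 (mod 413)
6^16 ≡ 358^2 = 128164 ≡ 134 (mod 413)
6^32 ≡ 134^2 = 17956 ≡ 197 (mod 413)
6^64 ≡ 197^2 = 38809 ≡ 400 (mod 413)
103 = 64 + 32 + 4 + 2 + 1 in binary powers of 2.
So 6^103 ≡ 400 · 197 · 57 · 36 · 6 ≡ 279 (mod 413).
Squaring chain: 279 → 197; never reaches −1, so base 6 is a Miller–Rabin witness that 413 is composite.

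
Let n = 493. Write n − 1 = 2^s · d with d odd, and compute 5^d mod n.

419

493 − 1 = 492 = 2^2 · 123, so d = 123.
5^1 ≡ 5 (mod 493)
5^2 ≡ 5^2 = 25 ≡ 25 (mod 493)
5^4 ≡ 25^2 = 625 ≡ 132 (mod 493)
5^8 ≡ 132^2 = 17424 ≡ 169 (mod 493)
5^16 ≡ 169^2 = 28561 ≡ 460 (mod 493)
5^32 ≡ 460^2 = 211600 ≡ 103 (mod 493)
5^64 ≡ 103^2 = 10609 ≡ 256 (mod 493)
123 = 64 + 32 + 16 + 8 + 2 + 1 in binary powers of 2.
So 5^123 ≡ 256 · 103 · 460 · 169 · 25 · 5 ≡ 419 (mod 493).
Squaring chain: 419 → 53; never reaches −1, so base 5 is a Miller–Rabin witness that 493 is composite.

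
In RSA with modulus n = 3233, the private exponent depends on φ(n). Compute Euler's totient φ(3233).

3120

Factor: 3233 = 53 · 61.
φ(3233) = (53−1) · (61−1) = 52 · 60 = 3120.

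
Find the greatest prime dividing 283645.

71

283645 = 5 · 56729
56729 = 17 · 3337
3337 = 47 · 71
71 is prime.
So 283645 = 5 · 17 · 47 · 71; the largest prime factor is 71.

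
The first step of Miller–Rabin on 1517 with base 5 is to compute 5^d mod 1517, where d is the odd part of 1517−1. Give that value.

1517 − 1 = 1516 = 2^2 · 379, so d = 379.
5^1 ≡ 5 (mod 1517)
5^2 ≡ 5^2 = 25 ≡ 25 (mod 1517)
5^4 ≡ 25^2 = 625 ≡ 625 (mod 1517)
5^8 ≡ 625^2 = 390625 ≡ 756 (mod 1517)
5^16 ≡ 756^2 = 571536 ≡ 1144 (mod 1517)
5^32 ≡ 1144^2 = 1308736 ≡ 1082 (mod 1517)
5^64 ≡ 1082^2 = 1170724 ≡ 1117 (mod 1517)
5^128 ≡ 1117^2 = 1247689 ≡ 715 (mod 1517)
5^256 ≡ 715^2 = 511225 ≡ 1513 (mod 1517)
379 = 256 + 64 + 32 + 16 + 8 + 2 + 1 in binary powers of 2.
So 5^379 ≡ 1513 · 1117 · 1082 · 1144 · 756 · 25 · 5 ≡ 402 (mod 1517).
Squaring chain: 402 → 802; never reaches −1, so base 5 is a Miller–Rabin witness that 1517 is composite.

402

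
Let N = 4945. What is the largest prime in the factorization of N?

4945 = 5 · 989
989 = 23 · 43
43 is prime.
So 4945 = 5 · 23 · 43; the largest prime factor is 43.

43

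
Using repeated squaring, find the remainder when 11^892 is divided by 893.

11^1 ≡ 11 (mod 893)
11^2 ≡ 11^2 = 121 ≡ 121 (mod 893)
11^4 ≡ 121^2 = 14641 ≡ 353 (mod 893)
11^8 ≡ 353^2 = 124609 ≡ 482 (mod 893)
11^16 ≡ 482^2 = 232324 ≡ 144 (mod 893)
11^32 ≡ 144^2 = 20736 ≡ 197 (mod 893)
11^64 ≡ 197^2 = 38809 ≡ 410 (mod 893)
11^128 ≡ 410^2 = 168100 ≡ 216 (mod 893)
11^256 ≡ 216^2 = 46656 ≡ 220 (mod 893)
11^512 ≡ 220^2 = 48400 ≡ 178 (mod 893)
892 = 512 + 256 + 64 + 32 + 16 + 8 + 4 in binary powers of 2.
So 11^892 ≡ 178 · 220 · 410 · 197 · 144 · 482 · 353 ≡ 410 (mod 893).
Since 410 ≠ 1, base 11 is a Fermat witness: 893 is composite.

410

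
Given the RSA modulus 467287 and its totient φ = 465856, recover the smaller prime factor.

503

φ(n) = (p−1)(q−1) = n − (p+q) + 1, so p + q = 467287 − 465856 + 1 = 1432.
p and q are the roots of t² − 1432t + 467287 = 0.
Discriminant: 1432² − 4·467287 = 2050624 − 1869148 = 181476; √181476 = 426.
q = (1432 − 426)/2 = 503, p = (1432 + 426)/2 = 929.
Check: 503 · 929 = 467287.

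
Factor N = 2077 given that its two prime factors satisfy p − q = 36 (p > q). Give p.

67

Since p = q + 36, we have 2077 = q(q + 36), so q² + 36q − 2077 = 0.
Discriminant: 36² + 4·2077 = 1296 + 8308 = 9604; √9604 = 98.
q = (−36 + 98)/2 = 31, and p = q + 36 = 67.
Check: 31 · 67 = 2077.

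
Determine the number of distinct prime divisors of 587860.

6

587860 = 2^2 · 146965
146965 = 5 · 29393
29393 = 7 · 4199
4199 = 13 · 323
323 = 17 · 19
587860 = 2^2 · 5 · 7 · 13 · 17 · 19, which has 6 distinct prime factors.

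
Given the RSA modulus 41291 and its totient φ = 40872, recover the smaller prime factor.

φ(n) = (p−1)(q−1) = n − (p+q) + 1, so p + q = 41291 − 40872 + 1 = 420.
p and q are the roots of t² − 420t + 41291 = 0.
Discriminant: 420² − 4·41291 = 176400 − 165164 = 11236; √11236 = 106.
q = (420 − 106)/2 = 157, p = (420 + 106)/2 = 263.
Check: 157 · 263 = 41291.

157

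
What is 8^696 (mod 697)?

256

8^1 ≡ 8 (mod 697)
8^2 ≡ 8^2 = 64 ≡ 64 (mod 697)
8^4 ≡ 64^2 = 4096 ≡ 611 (mod 697)
8^8 ≡ 611^2 = 373321 ≡ 426 (mod 697)
8^16 ≡ 426^2 = 181476 ≡ 256 (mod 697)
8^32 ≡ 256^2 = 65536 ≡ 18 (mod 697)
8^64 ≡ 18^2 = 324 ≡ 324 (mod 697)
8^128 ≡ 324^2 = 104976 ≡ 426 (mod 697)
8^256 ≡ 426^2 = 181476 ≡ 256 (mod 697)
8^512 ≡ 256^2 = 65536 ≡ 18 (mod 697)
696 = 512 + 128 + 32 + 16 + 8 in binary powers of 2.
So 8^696 ≡ 18 · 426 · 18 · 256 · 426 ≡ 256 (mod 697).
Since 256 ≠ 1, base 8 is a Fermat witness: 697 is composite.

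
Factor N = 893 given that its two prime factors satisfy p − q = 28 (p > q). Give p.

47

Since p = q + 28, we have 893 = q(q + 28), so q² + 28q − 893 = 0.
Discriminant: 28² + 4·893 = 784 + 3572 = 4356; √4356 = 66.
q = (−28 + 66)/2 = 19, and p = q + 28 = 47.
Check: 19 · 47 = 893.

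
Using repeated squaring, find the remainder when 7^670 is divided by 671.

7^1 ≡ 7 (mod 671)
7^2 ≡ 7^2 = 49 ≡ 49 (mod 671)
7^4 ≡ 49^2 = 2401 ≡ 388 (mod 671)
7^8 ≡ 388^2 = 150544 ≡ 240 (mod 671)
7^16 ≡ 240^2 = 57600 ≡ 565 (mod 671)
7^32 ≡ 565^2 = 319225 ≡ 500 (mod 671)
7^64 ≡ 500^2 = 250000 ≡ 388 (mod 671)
7^128 ≡ 388^2 = 150544 ≡ 240 (mod 671)
7^256 ≡ 240^2 = 57600 ≡ 565 (mod 671)
7^512 ≡ 565^2 = 319225 ≡ 500 (mod 671)
670 = 512 + 128 + 16 + 8 + 4 + 2 in binary powers of 2.
So 7^670 ≡ 500 · 240 · 565 · 240 · 388 · 49 ≡ 353 (mod 671).
Since 353 ≠ 1, base 7 is a Fermat witness: 671 is composite.

353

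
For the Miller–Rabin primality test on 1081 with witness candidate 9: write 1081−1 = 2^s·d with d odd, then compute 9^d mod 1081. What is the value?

1081 − 1 = 1080 = 2^3 · 135, so d = 135.
9^1 ≡ 9 (mod 1081)
9^2 ≡ 9^2 = 81 ≡ 81 (mod 1081)
9^4 ≡ 81^2 = 6561 ≡ 75 (mod 1081)
9^8 ≡ 75^2 = 5625 ≡ 220 (mod 1081)
9^16 ≡ 220^2 = 48400 ≡ 836 (mod 1081)
9^32 ≡ 836^2 = 698896 ≡ 570 (mod 1081)
9^64 ≡ 570^2 = 324900 ≡ 600 (mod 1081)
9^128 ≡ 600^2 = 360000 ≡ 27 (mod 1081)
135 = 128 + 4 + 2 + 1 in binary powers of 2.
So 9^135 ≡ 27 · 75 · 81 · 9 ≡ 660 (mod 1081).
Squaring chain: 660 → 1038 → 768; never reaches −1, so base 9 is a Miller–Rabin witness that 1081 is composite.

660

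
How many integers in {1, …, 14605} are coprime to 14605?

Factor: 14605 = 5 · 23 · 127.
φ(14605) = (5−1) · (23−1) · (127−1) = 4 · 22 · 126 = 11088.

11088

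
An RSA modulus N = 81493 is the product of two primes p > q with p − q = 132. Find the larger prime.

Since p = q + 132, we have 81493 = q(q + 132), so q² + 132q − 81493 = 0.
Discriminant: 132² + 4·81493 = 17424 + 325972 = 343396; √343396 = 586.
q = (−132 + 586)/2 = 227, and p = q + 132 = 359.
Check: 227 · 359 = 81493.

359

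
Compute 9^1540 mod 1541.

1

9^1 ≡ 9 (mod 1541)
9^2 ≡ 9^2 = 81 ≡ 81 (mod 1541)
9^4 ≡ 81^2 = 6561 ≡ 397 (mod 1541)
9^8 ≡ 397^2 = 157609 ≡ 427 (mod 1541)
9^16 ≡ 427^2 = 182329 ≡ 491 (mod 1541)
9^32 ≡ 491^2 = 241081 ≡ 685 (mod 1541)
9^64 ≡ 685^2 = 469225 ≡ 761 (mod 1541)
9^128 ≡ 761^2 = 579121 ≡ 1246 (mod 1541)
9^256 ≡ 1246^2 = 1552516 ≡ 729 (mod 1541)
9^512 ≡ 729^2 = 531441 ≡ 1337 (mod 1541)
9^1024 ≡ 1337^2 = 1787569 ≡ 9 (mod 1541)
1540 = 1024 + 512 + 4 in binary powers of 2.
So 9^1540 ≡ 9 · 1337 · 397 ≡ 1 (mod 1541).
Since the result is 1, base 9 gives no evidence that 1541 is composite.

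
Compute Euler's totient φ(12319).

Factor: 12319 = 97 · 127.
φ(12319) = (97−1) · (127−1) = 96 · 126 = 12096.

12096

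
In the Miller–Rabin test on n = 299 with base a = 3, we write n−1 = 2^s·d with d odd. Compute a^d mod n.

299 − 1 = 298 = 2^1 · 149, so d = 149.
3^1 ≡ 3 (mod 299)
3^2 ≡ 3^2 = 9 ≡ 9 (mod 299)
3^4 ≡ 9^2 = 81 ≡ 81 (mod 299)
3^8 ≡ 81^2 = 6561 ≡ 282 (mod 299)
3^16 ≡ 282^2 = 79524 ≡ 289 (mod 299)
3^32 ≡ 289^2 = 83521 ≡ 100 (mod 299)
3^64 ≡ 100^2 = 10000 ≡ 133 (mod 299)
3^128 ≡ 133^2 = 17689 ≡ 48 (mod 299)
149 = 128 + 16 + 4 + 1 in binary powers of 2.
So 3^149 ≡ 48 · 289 · 81 · 3 ≡ 269 (mod 299).
Squaring chain: 269; never reaches −1, so base 3 is a Miller–Rabin witness that 299 is composite.

269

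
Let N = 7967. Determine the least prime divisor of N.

31

7967 is odd.
Digit sum 29, not divisible by 3.
Ends in 7: not divisible by 5.
7: 7967 = 7·1138 + 1
11: 7967 = 11·724 + 3
13: 7967 = 13·612 + 11
17: 7967 = 17·468 + 11
19: 7967 = 19·419 + 6
23: 7967 = 23·346 + 9
29: 7967 = 29·274 + 21
31: 7967 = 31·257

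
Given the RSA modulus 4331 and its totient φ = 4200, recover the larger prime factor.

71

φ(n) = (p−1)(q−1) = n − (p+q) + 1, so p + q = 4331 − 4200 + 1 = 132.
p and q are the roots of t² − 132t + 4331 = 0.
Discriminant: 132² − 4·4331 = 17424 − 17324 = 100; √100 = 10.
q = (132 − 10)/2 = 61, p = (132 + 10)/2 = 71.
Check: 61 · 71 = 4331.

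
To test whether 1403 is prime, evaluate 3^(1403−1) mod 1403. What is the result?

680

3^1 ≡ 3 (mod 1403)
3^2 ≡ 3^2 = 9 ≡ 9 (mod 1403)
3^4 ≡ 9^2 = 81 ≡ 81 (mod 1403)
3^8 ≡ 81^2 = 6561 ≡ 949 (mod 1403)
3^16 ≡ 949^2 = 900601 ≡ 1278 (mod 1403)
3^32 ≡ 1278^2 = 1633284 ≡ 192 (mod 1403)
3^64 ≡ 192^2 = 36864 ≡ 386 (mod 1403)
3^128 ≡ 386^2 = 148996 ≡ 278 (mod 1403)
3^256 ≡ 278^2 = 77284 ≡ 119 (mod 1403)
3^512 ≡ 119^2 = 14161 ≡ 131 (mod 1403)
3^1024 ≡ 131^2 = 17161 ≡ 325 (mod 1403)
1402 = 1024 + 256 + 64 + 32 + 16 + 8 + 2 in binary powers of 2.
So 3^1402 ≡ 325 · 119 · 386 · 192 · 1278 · 949 · 9 ≡ 680 (mod 1403).
Since 680 ≠ 1, base 3 is a Fermat witness: 1403 is composite.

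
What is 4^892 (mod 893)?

4^1 ≡ 4 (mod 893)
4^2 ≡ 4^2 = 16 ≡ 16 (mod 893)
4^4 ≡ 16^2 = 256 ≡ 256 (mod 893)
4^8 ≡ 256^2 = 65536 ≡ 347 (mod 893)
4^16 ≡ 347^2 = 120409 ≡ 747 (mod 893)
4^32 ≡ 747^2 = 558009 ≡ 777 (mod 893)
4^64 ≡ 777^2 = 603729 ≡ 61 (mod 893)
4^128 ≡ 61^2 = 3721 ≡ 149 (mod 893)
4^256 ≡ 149^2 = 22201 ≡ 769 (mod 893)
4^512 ≡ 769^2 = 591361 ≡ 195 (mod 893)
892 = 512 + 256 + 64 + 32 + 16 + 8 + 4 in binary powers of 2.
So 4^892 ≡ 195 · 769 · 61 · 777 · 747 · 347 · 256 ≡ 61 (mod 893).
Since 61 ≠ 1, base 4 is a Fermat witness: 893 is composite.

61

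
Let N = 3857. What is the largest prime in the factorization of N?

29

3857 = 7 · 551
551 = 19 · 29
29 is prime.
So 3857 = 7 · 19 · 29; the largest prime factor is 29.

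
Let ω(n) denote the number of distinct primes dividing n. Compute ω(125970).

125970 = 2 · 62985
62985 = 3 · 20995
20995 = 5 · 4199
4199 = 13 · 323
323 = 17 · 19
125970 = 2 · 3 · 5 · 13 · 17 · 19, which has 6 distinct prime factors.

6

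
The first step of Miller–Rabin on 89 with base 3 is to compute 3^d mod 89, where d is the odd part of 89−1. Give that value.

89 − 1 = 88 = 2^3 · 11, so d = 11.
3^1 ≡ 3 (mod 89)
3^2 ≡ 3^2 = 9 ≡ 9 (mod 89)
3^4 ≡ 9^2 = 81 ≡ 81 (mod 89)
3^8 ≡ 81^2 = 6561 ≡ 64 (mod 89)
11 = 8 + 2 + 1 in binary powers of 2.
So 3^11 ≡ 64 · 9 · 3 ≡ 37 (mod 89).
Squaring chain: 37 → 34 → 88; reaches −1, so base 3 does not prove 89 composite.

37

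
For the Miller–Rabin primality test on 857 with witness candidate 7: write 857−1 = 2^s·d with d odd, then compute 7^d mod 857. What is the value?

669

857 − 1 = 856 = 2^3 · 107, so d = 107.
7^1 ≡ 7 (mod 857)
7^2 ≡ 7^2 = 49 ≡ 49 (mod 857)
7^4 ≡ 49^2 = 2401 ≡ 687 (mod 857)
7^8 ≡ 687^2 = 471969 ≡ 619 (mod 857)
7^16 ≡ 619^2 = 383161 ≡ 82 (mod 857)
7^32 ≡ 82^2 = 6724 ≡ 725 (mod 857)
7^64 ≡ 725^2 = 525625 ≡ 284 (mod 857)
107 = 64 + 32 + 8 + 2 + 1 in binary powers of 2.
So 7^107 ≡ 284 · 725 · 619 · 49 · 7 ≡ 669 (mod 857).
Squaring chain: 669 → 207 → 856; reaches −1, so base 7 does not prove 857 composite.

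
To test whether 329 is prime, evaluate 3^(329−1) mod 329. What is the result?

3^1 ≡ 3 (mod 329)
3^2 ≡ 3^2 = 9 ≡ 9 (mod 329)
3^4 ≡ 9^2 = 81 ≡ 81 (mod 329)
3^8 ≡ 81^2 = 6561 ≡ 310 (mod 329)
3^16 ≡ 310^2 = 96100 ≡ 32 (mod 329)
3^32 ≡ 32^2 = 1024 ≡ 37 (mod 329)
3^64 ≡ 37^2 = 1369 ≡ 53 (mod 329)
3^128 ≡ 53^2 = 2809 ≡ 177 (mod 329)
3^256 ≡ 177^2 = 31329 ≡ 74 (mod 329)
328 = 256 + 64 + 8 in binary powers of 2.
So 3^328 ≡ 74 · 53 · 310 ≡ 165 (mod 329).
Since 165 ≠ 1, base 3 is a Fermat witness: 329 is composite.

165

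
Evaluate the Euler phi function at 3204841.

Factor: 3204841 = 137 · 149 · 157.
φ(3204841) = (137−1) · (149−1) · (157−1) = 136 · 148 · 156 = 3139968.

3139968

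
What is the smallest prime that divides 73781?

89

73781 is odd.
Digit sum 26, not divisible by 3.
Ends in 1: not divisible by 5.
7: 73781 = 7·10540 + 1
11: 73781 = 11·6707 + 4
13: 73781 = 13·5675 + 6
17: 73781 = 17·4340 + 1
19: 73781 = 19·3883 + 4
23: 73781 = 23·3207 + 20
29: 73781 = 29·2544 + 5
31: 73781 = 31·2380 + 1
37: 73781 = 37·1994 + 3
41: 73781 = 41·1799 + 22
43: 73781 = 43·1715 + 36
47: 73781 = 47·1569 + 38
53: 73781 = 53·1392 + 5
59: 73781 = 59·1250 + 31
61: 73781 = 61·1209 + 32
67: 73781 = 67·1101 + 14
71: 73781 = 71·1039 + 12
73: 73781 = 73·1010 + 51
79: 73781 = 79·933 + 74
83: 73781 = 83·888 + 77
89: 73781 = 89·829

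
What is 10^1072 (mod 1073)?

10^1 ≡ 10 (mod 1073)
10^2 ≡ 10^2 = 100 ≡ 100 (mod 1073)
10^4 ≡ 100^2 = 10000 ≡ 343 (mod 1073)
10^8 ≡ 343^2 = 117649 ≡ 692 (mod 1073)
10^16 ≡ 692^2 = 478864 ≡ 306 (mod 1073)
10^32 ≡ 306^2 = 93636 ≡ 285 (mod 1073)
10^64 ≡ 285^2 = 81225 ≡ 750 (mod 1073)
10^128 ≡ 750^2 = 562500 ≡ 248 (mod 1073)
10^256 ≡ 248^2 = 61504 ≡ 343 (mod 1073)
10^512 ≡ 343^2 = 117649 ≡ 692 (mod 1073)
10^1024 ≡ 692^2 = 478864 ≡ 306 (mod 1073)
1072 = 1024 + 32 + 16 in binary powers of 2.
So 10^1072 ≡ 306 · 285 · 306 ≡ 750 (mod 1073).
Since 750 ≠ 1, base 10 is a Fermat witness: 1073 is composite.

750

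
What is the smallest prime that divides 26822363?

26822363 is odd.
Digit sum 32, not divisible by 3.
Ends in 3: not divisible by 5.
7: 26822363 = 7·3831766 + 1
11: 26822363 = 11·2438396 + 7
13: 26822363 = 13·2063258 + 9
17: 26822363 = 17·1577786 + 1
19: 26822363 = 19·1411703 + 6
23: 26822363 = 23·1166189 + 16
29: 26822363 = 29·924909 + 2
31: 26822363 = 31·865237 + 16
37: 26822363 = 37·724928 + 27
41: 26822363 = 41·654203 + 40
43: 26822363 = 43·623775 + 38
47: 26822363 = 47·570688 + 27
53: 26822363 = 53·506082 + 17
59: 26822363 = 59·454616 + 19
61: 26822363 = 61·439710 + 53
67: 26822363 = 67·400333 + 52
71: 26822363 = 71·377779 + 54
73: 26822363 = 73·367429 + 46
79: 26822363 = 79·339523 + 46
83: 26822363 = 83·323161

83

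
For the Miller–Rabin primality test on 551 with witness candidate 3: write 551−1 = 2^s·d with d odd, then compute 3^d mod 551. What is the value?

551 − 1 = 550 = 2^1 · 275, so d = 275.
3^1 ≡ 3 (mod 551)
3^2 ≡ 3^2 = 9 ≡ 9 (mod 551)
3^4 ≡ 9^2 = 81 ≡ 81 (mod 551)
3^8 ≡ 81^2 = 6561 ≡ 500 (mod 551)
3^16 ≡ 500^2 = 250000 ≡ 397 (mod 551)
3^32 ≡ 397^2 = 157609 ≡ 23 (mod 551)
3^64 ≡ 23^2 = 529 ≡ 529 (mod 551)
3^128 ≡ 529^2 = 279841 ≡ 484 (mod 551)
3^256 ≡ 484^2 = 234256 ≡ 81 (mod 551)
275 = 256 + 16 + 2 + 1 in binary powers of 2.
So 3^275 ≡ 81 · 397 · 9 · 3 ≡ 414 (mod 551).
Squaring chain: 414; never reaches −1, so base 3 is a Miller–Rabin witness that 551 is composite.

414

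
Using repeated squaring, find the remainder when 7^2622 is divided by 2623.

7^1 ≡ 7 (mod 2623)
7^2 ≡ 7^2 = 49 ≡ 49 (mod 2623)
7^4 ≡ 49^2 = 2401 ≡ 2401 (mod 2623)
7^8 ≡ 2401^2 = 5764801 ≡ 2070 (mod 2623)
7^16 ≡ 2070^2 = 4284900 ≡ 1541 (mod 2623)
7^32 ≡ 1541^2 = 2374681 ≡ 866 (mod 2623)
7^64 ≡ 866^2 = 749956 ≡ 2401 (mod 2623)
7^128 ≡ 2401^2 = 5764801 ≡ 2070 (mod 2623)
7^256 ≡ 2070^2 = 4284900 ≡ 1541 (mod 2623)
7^512 ≡ 1541^2 = 2374681 ≡ 866 (mod 2623)
7^1024 ≡ 866^2 = 749956 ≡ 2401 (mod 2623)
7^2048 ≡ 2401^2 = 5764801 ≡ 2070 (mod 2623)
2622 = 2048 + 512 + 32 + 16 + 8 + 4 + 2 in binary powers of 2.
So 7^2622 ≡ 2070 · 866 · 866 · 1541 · 2070 · 2401 · 49 ≡ 1979 (mod 2623).
Since 1979 ≠ 1, base 7 is a Fermat witness: 2623 is composite.

1979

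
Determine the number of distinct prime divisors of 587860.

6

587860 = 2^2 · 146965
146965 = 5 · 29393
29393 = 7 · 4199
4199 = 13 · 323
323 = 17 · 19
587860 = 2^2 · 5 · 7 · 13 · 17 · 19, which has 6 distinct prime factors.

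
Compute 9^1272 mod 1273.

9^1 ≡ 9 (mod 1273)
9^2 ≡ 9^2 = 81 ≡ 81 (mod 1273)
9^4 ≡ 81^2 = 6561 ≡ 196 (mod 1273)
9^8 ≡ 196^2 = 38416 ≡ 226 (mod 1273)
9^16 ≡ 226^2 = 51076 ≡ 156 (mod 1273)
9^32 ≡ 156^2 = 24336 ≡ 149 (mod 1273)
9^64 ≡ 149^2 = 22201 ≡ 560 (mod 1273)
9^128 ≡ 560^2 = 313600 ≡ 442 (mod 1273)
9^256 ≡ 442^2 = 195364 ≡ 595 (mod 1273)
9^512 ≡ 595^2 = 354025 ≡ 131 (mod 1273)
9^1024 ≡ 131^2 = 17161 ≡ 612 (mod 1273)
1272 = 1024 + 128 + 64 + 32 + 16 + 8 in binary powers of 2.
So 9^1272 ≡ 612 · 442 · 560 · 149 · 156 · 226 ≡ 710 (mod 1273).
Since 710 ≠ 1, base 9 is a Fermat witness: 1273 is composite.

710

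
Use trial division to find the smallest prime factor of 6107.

6107 is odd.
Digit sum 14, not divisible by 3.
Ends in 7: not divisible by 5.
7: 6107 = 7·872 + 3
11: 6107 = 11·555 + 2
13: 6107 = 13·469 + 10
17: 6107 = 17·359 + 4
19: 6107 = 19·321 + 8
23: 6107 = 23·265 + 12
29: 6107 = 29·210 + 17
31: 6107 = 31·197

31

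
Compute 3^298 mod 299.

3^1 ≡ 3 (mod 299)
3^2 ≡ 3^2 = 9 ≡ 9 (mod 299)
3^4 ≡ 9^2 = 81 ≡ 81 (mod 299)
3^8 ≡ 81^2 = 6561 ≡ 282 (mod 299)
3^16 ≡ 282^2 = 79524 ≡ 289 (mod 299)
3^32 ≡ 289^2 = 83521 ≡ 100 (mod 299)
3^64 ≡ 100^2 = 10000 ≡ 133 (mod 299)
3^128 ≡ 133^2 = 17689 ≡ 48 (mod 299)
3^256 ≡ 48^2 = 2304 ≡ 211 (mod 299)
298 = 256 + 32 + 8 + 2 in binary powers of 2.
So 3^298 ≡ 211 · 100 · 282 · 9 ≡ 3 (mod 299).
Since 3 ≠ 1, base 3 is a Fermat witness: 299 is composite.

3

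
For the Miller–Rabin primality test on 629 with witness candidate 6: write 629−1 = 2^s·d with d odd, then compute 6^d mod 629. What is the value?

265

629 − 1 = 628 = 2^2 · 157, so d = 157.
6^1 ≡ 6 (mod 629)
6^2 ≡ 6^2 = 36 ≡ 36 (mod 629)
6^4 ≡ 36^2 = 1296 ≡ 38 (mod 629)
6^8 ≡ 38^2 = 1444 ≡ 186 (mod 629)
6^16 ≡ 186^2 = 34596 ≡ 1 (mod 629)
6^32 ≡ 1^2 = 1 ≡ 1 (mod 629)
6^64 ≡ 1^2 = 1 ≡ 1 (mod 629)
6^128 ≡ 1^2 = 1 ≡ 1 (mod 629)
157 = 128 + 16 + 8 + 4 + 1 in binary powers of 2.
So 6^157 ≡ 1 · 1 · 186 · 38 · 6 ≡ 265 (mod 629).
Squaring chain: 265 → 406; never reaches −1, so base 6 is a Miller–Rabin witness that 629 is composite.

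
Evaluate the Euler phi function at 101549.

Factor: 101549 = 7 · 89 · 163.
φ(101549) = (7−1) · (89−1) · (163−1) = 6 · 88 · 162 = 85536.

85536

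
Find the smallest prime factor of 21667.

47

21667 is odd.
Digit sum 22, not divisible by 3.
Ends in 7: not divisible by 5.
7: 21667 = 7·3095 + 2
11: 21667 = 11·1969 + 8
13: 21667 = 13·1666 + 9
17: 21667 = 17·1274 + 9
19: 21667 = 19·1140 + 7
23: 21667 = 23·942 + 1
29: 21667 = 29·747 + 4
31: 21667 = 31·698 + 29
37: 21667 = 37·585 + 22
41: 21667 = 41·528 + 19
43: 21667 = 43·503 + 38
47: 21667 = 47·461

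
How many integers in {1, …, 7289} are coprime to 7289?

7056

Factor: 7289 = 37 · 197.
φ(7289) = (37−1) · (197−1) = 36 · 196 = 7056.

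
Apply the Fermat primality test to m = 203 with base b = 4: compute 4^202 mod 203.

4^1 ≡ 4 (mod 203)
4^2 ≡ 4^2 = 16 ≡ 16 (mod 203)
4^4 ≡ 16^2 = 256 ≡ 53 (mod 203)
4^8 ≡ 53^2 = 2809 ≡ 170 (mod 203)
4^16 ≡ 170^2 = 28900 ≡ 74 (mod 203)
4^32 ≡ 74^2 = 5476 ≡ 198 (mod 203)
4^64 ≡ 198^2 = 39204 ≡ 25 (mod 203)
4^128 ≡ 25^2 = 625 ≡ 16 (mod 203)
202 = 128 + 64 + 8 + 2 in binary powers of 2.
So 4^202 ≡ 16 · 25 · 170 · 16 ≡ 123 (mod 203).
Since 123 ≠ 1, base 4 is a Fermat witness: 203 is composite.

123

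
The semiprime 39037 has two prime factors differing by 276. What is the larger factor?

Since p = q + 276, we have 39037 = q(q + 276), so q² + 276q − 39037 = 0.
Discriminant: 276² + 4·39037 = 76176 + 156148 = 232324; √232324 = 482.
q = (−276 + 482)/2 = 103, and p = q + 276 = 379.
Check: 103 · 379 = 39037.

379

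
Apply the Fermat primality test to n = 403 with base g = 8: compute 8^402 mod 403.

8^1 ≡ 8 (mod 403)
8^2 ≡ 8^2 = 64 ≡ 64 (mod 403)
8^4 ≡ 64^2 = 4096 ≡ 66 (mod 403)
8^8 ≡ 66^2 = 4356 ≡ 326 (mod 403)
8^16 ≡ 326^2 = 106276 ≡ 287 (mod 403)
8^32 ≡ 287^2 = 82369 ≡ 157 (mod 403)
8^64 ≡ 157^2 = 24649 ≡ 66 (mod 403)
8^128 ≡ 66^2 = 4356 ≡ 326 (mod 403)
8^256 ≡ 326^2 = 106276 ≡ 287 (mod 403)
402 = 256 + 128 + 16 + 2 in binary powers of 2.
So 8^402 ≡ 287 · 326 · 287 · 64 ≡ 64 (mod 403).
Since 64 ≠ 1, base 8 is a Fermat witness: 403 is composite.

64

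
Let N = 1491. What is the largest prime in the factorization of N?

71

1491 = 3 · 497
497 = 7 · 71
71 is prime.
So 1491 = 3 · 7 · 71; the largest prime factor is 71.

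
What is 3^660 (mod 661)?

1

3^1 ≡ 3 (mod 661)
3^2 ≡ 3^2 = 9 ≡ 9 (mod 661)
3^4 ≡ 9^2 = 81 ≡ 81 (mod 661)
3^8 ≡ 81^2 = 6561 ≡ 612 (mod 661)
3^16 ≡ 612^2 = 374544 ≡ 418 (mod 661)
3^32 ≡ 418^2 = 174724 ≡ 220 (mod 661)
3^64 ≡ 220^2 = 48400 ≡ 147 (mod 661)
3^128 ≡ 147^2 = 21609 ≡ 457 (mod 661)
3^256 ≡ 457^2 = 208849 ≡ 634 (mod 661)
3^512 ≡ 634^2 = 401956 ≡ 68 (mod 661)
660 = 512 + 128 + 16 + 4 in binary powers of 2.
So 3^660 ≡ 68 · 457 · 418 · 81 ≡ 1 (mod 661).
Since the result is 1, base 3 gives no evidence that 661 is composite.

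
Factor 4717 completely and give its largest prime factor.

4717 = 53 · 89
89 is prime.
So 4717 = 53 · 89; the largest prime factor is 89.

89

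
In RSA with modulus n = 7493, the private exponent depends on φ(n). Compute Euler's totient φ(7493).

Factor: 7493 = 59 · 127.
φ(7493) = (59−1) · (127−1) = 58 · 126 = 7308.

7308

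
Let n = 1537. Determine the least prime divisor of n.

29

1537 is odd.
Digit sum 16, not divisible by 3.
Ends in 7: not divisible by 5.
7: 1537 = 7·219 + 4
11: 1537 = 11·139 + 8
13: 1537 = 13·118 + 3
17: 1537 = 17·90 + 7
19: 1537 = 19·80 + 17
23: 1537 = 23·66 + 19
29: 1537 = 29·53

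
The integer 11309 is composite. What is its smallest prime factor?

11309 is odd.
Digit sum 14, not divisible by 3.
Ends in 9: not divisible by 5.
7: 11309 = 7·1615 + 4
11: 11309 = 11·1028 + 1
13: 11309 = 13·869 + 12
17: 11309 = 17·665 + 4
19: 11309 = 19·595 + 4
23: 11309 = 23·491 + 16
29: 11309 = 29·389 + 28
31: 11309 = 31·364 + 25
37: 11309 = 37·305 + 24
41: 11309 = 41·275 + 34
43: 11309 = 43·263

43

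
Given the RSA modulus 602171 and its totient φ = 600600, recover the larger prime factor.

911

φ(n) = (p−1)(q−1) = n − (p+q) + 1, so p + q = 602171 − 600600 + 1 = 1572.
p and q are the roots of t² − 1572t + 602171 = 0.
Discriminant: 1572² − 4·602171 = 2471184 − 2408684 = 62500; √62500 = 250.
q = (1572 − 250)/2 = 661, p = (1572 + 250)/2 = 911.
Check: 661 · 911 = 602171.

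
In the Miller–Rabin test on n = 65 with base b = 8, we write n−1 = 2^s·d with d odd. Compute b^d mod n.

65 − 1 = 64 = 2^6 · 1, so d = 1.
8^1 ≡ 8 (mod 65)
1 = 1 in binary powers of 2.
So 8^1 ≡ 8 ≡ 8 (mod 65).
Squaring chain: 8 → 64 → 1 → 1 → 1 → 1; reaches −1, so base 8 does not prove 65 composite.

8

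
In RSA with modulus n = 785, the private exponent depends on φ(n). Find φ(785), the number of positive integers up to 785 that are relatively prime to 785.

Factor: 785 = 5 · 157.
φ(785) = (5−1) · (157−1) = 4 · 156 = 624.

624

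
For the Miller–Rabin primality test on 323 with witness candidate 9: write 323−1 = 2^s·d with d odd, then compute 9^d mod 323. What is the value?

264

323 − 1 = 322 = 2^1 · 161, so d = 161.
9^1 ≡ 9 (mod 323)
9^2 ≡ 9^2 = 81 ≡ 81 (mod 323)
9^4 ≡ 81^2 = 6561 ≡ 101 (mod 323)
9^8 ≡ 101^2 = 10201 ≡ 188 (mod 323)
9^16 ≡ 188^2 = 35344 ≡ 137 (mod 323)
9^32 ≡ 137^2 = 18769 ≡ 35 (mod 323)
9^64 ≡ 35^2 = 1225 ≡ 256 (mod 323)
9^128 ≡ 256^2 = 65536 ≡ 290 (mod 323)
161 = 128 + 32 + 1 in binary powers of 2.
So 9^161 ≡ 290 · 35 · 9 ≡ 264 (mod 323).
Squaring chain: 264; never reaches −1, so base 9 is a Miller–Rabin witness that 323 is composite.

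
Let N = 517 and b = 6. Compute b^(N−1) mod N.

6^1 ≡ 6 (mod 517)
6^2 ≡ 6^2 = 36 ≡ 36 (mod 517)
6^4 ≡ 36^2 = 1296 ≡ 262 (mod 517)
6^8 ≡ 262^2 = 68644 ≡ 400 (mod 517)
6^16 ≡ 400^2 = 160000 ≡ 247 (mod 517)
6^32 ≡ 247^2 = 61009 ≡ 3 (mod 517)
6^64 ≡ 3^2 = 9 ≡ 9 (mod 517)
6^128 ≡ 9^2 = 81 ≡ 81 (mod 517)
6^256 ≡ 81^2 = 6561 ≡ 357 (mod 517)
6^512 ≡ 357^2 = 127449 ≡ 267 (mod 517)
516 = 512 + 4 in binary powers of 2.
So 6^516 ≡ 267 · 262 ≡ 159 (mod 517).
Since 159 ≠ 1, base 6 is a Fermat witness: 517 is composite.

159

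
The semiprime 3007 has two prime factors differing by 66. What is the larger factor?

Since p = q + 66, we have 3007 = q(q + 66), so q² + 66q − 3007 = 0.
Discriminant: 66² + 4·3007 = 4356 + 12028 = 16384; √16384 = 128.
q = (−66 + 128)/2 = 31, and p = q + 66 = 97.
Check: 31 · 97 = 3007.

97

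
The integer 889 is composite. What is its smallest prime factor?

889 is odd.
Digit sum 25, not divisible by 3.
Ends in 9: not divisible by 5.
7: 889 = 7·127

7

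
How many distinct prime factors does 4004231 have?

4004231 = 7^2 · 81719
81719 = 11 · 7429
7429 = 17 · 437
437 = 19 · 23
4004231 = 7^2 · 11 · 17 · 19 · 23, which has 5 distinct prime factors.

5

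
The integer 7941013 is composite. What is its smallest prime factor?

73

7941013 is odd.
Digit sum 25, not divisible by 3.
Ends in 3: not divisible by 5.
7: 7941013 = 7·1134430 + 3
11: 7941013 = 11·721910 + 3
13: 7941013 = 13·610847 + 2
17: 7941013 = 17·467118 + 7
19: 7941013 = 19·417948 + 1
23: 7941013 = 23·345261 + 10
29: 7941013 = 29·273828 + 1
31: 7941013 = 31·256161 + 22
37: 7941013 = 37·214621 + 36
41: 7941013 = 41·193683 + 10
43: 7941013 = 43·184674 + 31
47: 7941013 = 47·168957 + 34
53: 7941013 = 53·149830 + 23
59: 7941013 = 59·134593 + 26
61: 7941013 = 61·130180 + 33
67: 7941013 = 67·118522 + 39
71: 7941013 = 71·111845 + 18
73: 7941013 = 73·108781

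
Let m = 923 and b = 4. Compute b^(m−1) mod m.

555

4^1 ≡ 4 (mod 923)
4^2 ≡ 4^2 = 16 ≡ 16 (mod 923)
4^4 ≡ 16^2 = 256 ≡ 256 (mod 923)
4^8 ≡ 256^2 = 65536 ≡ 3 (mod 923)
4^16 ≡ 3^2 = 9 ≡ 9 (mod 923)
4^32 ≡ 9^2 = 81 ≡ 81 (mod 923)
4^64 ≡ 81^2 = 6561 ≡ 100 (mod 923)
4^128 ≡ 100^2 = 10000 ≡ 770 (mod 923)
4^256 ≡ 770^2 = 592900 ≡ 334 (mod 923)
4^512 ≡ 334^2 = 111556 ≡ 796 (mod 923)
922 = 512 + 256 + 128 + 16 + 8 + 2 in binary powers of 2.
So 4^922 ≡ 796 · 334 · 770 · 9 · 3 · 16 ≡ 555 (mod 923).
Since 555 ≠ 1, base 4 is a Fermat witness: 923 is composite.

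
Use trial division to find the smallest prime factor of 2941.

2941 is odd.
Digit sum 16, not divisible by 3.
Ends in 1: not divisible by 5.
7: 2941 = 7·420 + 1
11: 2941 = 11·267 + 4
13: 2941 = 13·226 + 3
17: 2941 = 17·173

17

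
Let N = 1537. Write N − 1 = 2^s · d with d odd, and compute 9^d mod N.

1537 − 1 = 1536 = 2^9 · 3, so d = 3.
9^1 ≡ 9 (mod 1537)
9^2 ≡ 9^2 = 81 ≡ 81 (mod 1537)
3 = 2 + 1 in binary powers of 2.
So 9^3 ≡ 81 · 9 ≡ 729 (mod 1537).
Squaring chain: 729 → 1176 → 1213 → 460 → 1031 → 894 → 1533 → 16 → 256; never reaches −1, so base 9 is a Miller–Rabin witness that 1537 is composite.

729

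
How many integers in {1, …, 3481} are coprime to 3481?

3422

Factor: 3481 = 59^2.
φ(3481) = 59^1·(59−1) = 3422.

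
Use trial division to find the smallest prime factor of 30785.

5

30785 is odd.
Digit sum 23, not divisible by 3.
Ends in 5: divisible by 5.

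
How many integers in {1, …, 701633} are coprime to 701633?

673920

Factor: 701633 = 41 · 109 · 157.
φ(701633) = (41−1) · (109−1) · (157−1) = 40 · 108 · 156 = 673920.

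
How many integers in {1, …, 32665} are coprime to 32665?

25392

Factor: 32665 = 5 · 47 · 139.
φ(32665) = (5−1) · (47−1) · (139−1) = 4 · 46 · 138 = 25392.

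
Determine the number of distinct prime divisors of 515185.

5

515185 = 5 · 103037
103037 = 11 · 9367
9367 = 17 · 551
551 = 19 · 29
515185 = 5 · 11 · 17 · 19 · 29, which has 5 distinct prime factors.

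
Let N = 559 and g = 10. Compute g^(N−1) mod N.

10^1 ≡ 10 (mod 559)
10^2 ≡ 10^2 = 100 ≡ 100 (mod 559)
10^4 ≡ 100^2 = 10000 ≡ 497 (mod 559)
10^8 ≡ 497^2 = 247009 ≡ 490 (mod 559)
10^16 ≡ 490^2 = 240100 ≡ 289 (mod 559)
10^32 ≡ 289^2 = 83521 ≡ 230 (mod 559)
10^64 ≡ 230^2 = 52900 ≡ 354 (mod 559)
10^128 ≡ 354^2 = 125316 ≡ 100 (mod 559)
10^256 ≡ 100^2 = 10000 ≡ 497 (mod 559)
10^512 ≡ 497^2 = 247009 ≡ 490 (mod 559)
558 = 512 + 32 + 8 + 4 + 2 in binary powers of 2.
So 10^558 ≡ 490 · 230 · 490 · 497 · 100 ≡ 365 (mod 559).
Since 365 ≠ 1, base 10 is a Fermat witness: 559 is composite.

365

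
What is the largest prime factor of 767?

767 = 13 · 59
59 is prime.
So 767 = 13 · 59; the largest prime factor is 59.

59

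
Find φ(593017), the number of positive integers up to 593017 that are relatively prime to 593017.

Factor: 593017 = 53 · 67 · 167.
φ(593017) = (53−1) · (67−1) · (167−1) = 52 · 66 · 166 = 569712.

569712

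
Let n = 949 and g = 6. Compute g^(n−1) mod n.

6^1 ≡ 6 (mod 949)
6^2 ≡ 6^2 = 36 ≡ 36 (mod 949)
6^4 ≡ 36^2 = 1296 ≡ 347 (mod 949)
6^8 ≡ 347^2 = 120409 ≡ 835 (mod 949)
6^16 ≡ 835^2 = 697225 ≡ 659 (mod 949)
6^32 ≡ 659^2 = 434281 ≡ 588 (mod 949)
6^64 ≡ 588^2 = 345744 ≡ 308 (mod 949)
6^128 ≡ 308^2 = 94864 ≡ 913 (mod 949)
6^256 ≡ 913^2 = 833569 ≡ 347 (mod 949)
6^512 ≡ 347^2 = 120409 ≡ 835 (mod 949)
948 = 512 + 256 + 128 + 32 + 16 + 4 in binary powers of 2.
So 6^948 ≡ 835 · 347 · 913 · 588 · 659 · 347 ≡ 300 (mod 949).
Since 300 ≠ 1, base 6 is a Fermat witness: 949 is composite.

300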